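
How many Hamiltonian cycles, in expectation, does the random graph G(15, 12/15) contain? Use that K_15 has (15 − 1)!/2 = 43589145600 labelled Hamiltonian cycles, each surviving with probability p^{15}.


K_15 has (15 − 1)!/2 = 43589145600 labelled Hamiltonian cycles.
For each such Hamiltonian cycle H, let X_H = 1 if all 15 edges of H are present in G. Then P[X_H = 1] = p^{15} = (4/5)^{15} = 1073741824/30517578125.
By linearity of expectation: E[X] = Σ_H E[X_H] = 43589145600 · p^{15} = 43589145600 · 1073741824/30517578125 = 1872139548125822976/1220703125.
Numerically: E[X] ≈ 1.5337e+09.

E[X] = 43589145600 · (4/5)^{15} = 1872139548125822976/1220703125 ≈ 1.5337e+09.


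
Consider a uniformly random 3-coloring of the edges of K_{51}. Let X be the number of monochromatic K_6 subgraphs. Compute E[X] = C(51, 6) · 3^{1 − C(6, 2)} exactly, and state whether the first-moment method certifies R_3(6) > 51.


E[X] = C(51, 6) · 3^{1 − 15} = 18009460 · 3^{−14} = 18009460/4782969.
As a reduced fraction: E[X] = 18009460/4782969 ≈ 3.765.
Is E[X] < 1? NO.
Since E[X] ≥ 1, the first-moment bound is inconclusive at n = 51; it does NOT by itself certify R_3(6) > 51.

E[X] = 18009460/4782969 ≈ 3.765; E[X] ≥ 1; first-moment method inconclusive here.


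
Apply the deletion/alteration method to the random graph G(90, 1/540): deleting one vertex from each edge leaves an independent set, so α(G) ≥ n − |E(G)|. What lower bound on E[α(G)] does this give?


E[|E(G)|] = C(90, 2)·p = 4005 · (1/540) = 89/12.
E[α(G)] ≥ n − E[|E(G)|] = 90 − 89/12 = 991/12.
Numerically: ≈ 82.583333.
(This is only a lower bound; the true E[α(G)] may be larger.)

E[α(G)] ≥ 991/12 ≈ 82.583333.


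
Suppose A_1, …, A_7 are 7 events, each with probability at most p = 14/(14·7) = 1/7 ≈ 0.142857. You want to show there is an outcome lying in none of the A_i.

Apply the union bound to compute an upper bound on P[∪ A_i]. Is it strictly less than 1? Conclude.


Union bound: P[∪_{i=1}^{7} A_i] ≤ Σ_i P[A_i] ≤ 7·p = 7·(1/7) = 1.
Numerically: 1 ≈ 1.000000.
Is 1 < 1? NO.
Since the bound 1 is ≥ 1, the union bound is uninformative here; it does NOT by itself certify existence.

7·p = 1 ≈ 1.000000; existence NOT certified by the union bound.


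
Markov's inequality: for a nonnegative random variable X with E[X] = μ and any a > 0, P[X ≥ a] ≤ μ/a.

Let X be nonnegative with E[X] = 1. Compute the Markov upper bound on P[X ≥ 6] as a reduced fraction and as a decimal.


μ = E[X] = 1, a = 6.
Markov: P[X ≥ 6] ≤ μ/a = (1)/6 = 1/6.
Numerically: ≈ 0.16667.
(Since a = 6 > μ = 1.00000, the bound 1/6 is < 1 and informative.)

P[X ≥ 6] ≤ 1/6 ≈ 0.16667.


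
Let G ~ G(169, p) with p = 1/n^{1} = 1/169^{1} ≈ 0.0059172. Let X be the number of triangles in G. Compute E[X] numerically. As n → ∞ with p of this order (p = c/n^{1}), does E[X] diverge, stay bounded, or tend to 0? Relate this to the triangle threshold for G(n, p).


Number of potential triangles: C(169, 3) = 790244.
Each occurs with probability p³ ≈ (0.0059172)³ ≈ 2.0717621e-07.
By linearity: E[X] = C(169, 3)·p³ ≈ 790244 · 2.0717621e-07 ≈ 0.16372.
Here α = 1, so p = 1/n is exactly at the triangle threshold p ~ 1/n. Asymptotically E[X] → c³/6 = 1³/6 = 1/6 ≈ 0.16667, a bounded constant. In this regime the triangle count is asymptotically Poisson(c³/6).

E[X] ≈ 0.16372; in regime p = Θ(1/n^{1}) E[X] stays bounded (at the triangle threshold p ~ 1/n).


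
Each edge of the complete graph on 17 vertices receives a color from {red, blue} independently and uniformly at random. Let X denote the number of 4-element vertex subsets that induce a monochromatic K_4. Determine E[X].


Let X = Σ_S X_S over the C(17, 4) = 2380 subsets S of size 4, where X_S = 1 if the K_4 on S is monochromatic.
For a fixed S, the K_4 on S has C(4, 2) = 6 edges. P[all 6 edges red] = (1/2)^6, and likewise for blue, so P[monochromatic] = 2·(1/2)^6 = 2^{1 − 6} = 1/32.
Summing: E[X] = C(17, 4) · 2^{1 − 6} = 2380 · 1/32 = 595/8.
Numerically: E[X] ≈ 74.37500.

E[X] = C(17,4)·2^(1−C(4,2)) = 595/8 ≈ 74.37500.


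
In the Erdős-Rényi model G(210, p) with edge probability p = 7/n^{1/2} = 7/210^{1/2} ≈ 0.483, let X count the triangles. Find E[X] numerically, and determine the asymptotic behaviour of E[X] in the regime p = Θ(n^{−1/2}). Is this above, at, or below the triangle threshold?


Number of potential triangles: C(210, 3) = 1521520.
Each occurs with probability p³ ≈ (0.483)³ ≈ 1.127107e-01.
By linearity: E[X] = C(210, 3)·p³ ≈ 1521520 · 1.127107e-01 ≈ 171491.5965.
Since α = 1/2 < 1, p = c/n^{1/2} ≫ 1/n is above the triangle threshold p ~ 1/n. Asymptotically E[X] ~ (c³/6)·n^{3(1−α)} = (7³/6)·n^{1.5} → ∞; triangles are abundant w.h.p.

E[X] ≈ 171491.5965; in regime p = Θ(1/n^{1/2}) E[X] diverges (above the triangle threshold p ~ 1/n).


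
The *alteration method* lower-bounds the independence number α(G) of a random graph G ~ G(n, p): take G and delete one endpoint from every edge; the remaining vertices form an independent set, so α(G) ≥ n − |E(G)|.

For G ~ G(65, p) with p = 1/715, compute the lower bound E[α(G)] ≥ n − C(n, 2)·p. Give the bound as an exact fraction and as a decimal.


E[|E(G)|] = C(65, 2)·p = 2080 · (1/715) = 32/11.
E[α(G)] ≥ n − E[|E(G)|] = 65 − 32/11 = 683/11.
Numerically: ≈ 62.09091.
(This is only a lower bound; the true E[α(G)] may be larger.)

E[α(G)] ≥ 683/11 ≈ 62.09091.


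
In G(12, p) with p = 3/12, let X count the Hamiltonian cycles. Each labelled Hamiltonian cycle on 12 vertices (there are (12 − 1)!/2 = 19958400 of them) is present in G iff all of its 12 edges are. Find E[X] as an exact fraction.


K_12 has (12 − 1)!/2 = 19958400 labelled Hamiltonian cycles.
For each such Hamiltonian cycle H, let X_H = 1 if all 12 edges of H are present in G. Then P[X_H = 1] = p^{12} = (1/4)^{12} = 1/16777216.
Summing the indicators: E[X] = Σ_H E[X_H] = 19958400 · p^{12} = 19958400 · 1/16777216 = 155925/131072.
Numerically: E[X] ≈ 1.1896.

E[X] = 19958400 · (1/4)^{12} = 155925/131072 ≈ 1.1896.


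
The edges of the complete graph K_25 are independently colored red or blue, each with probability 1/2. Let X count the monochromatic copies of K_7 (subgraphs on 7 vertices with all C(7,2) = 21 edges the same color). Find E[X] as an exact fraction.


Let X = Σ_S X_S over the C(25, 7) = 480700 subsets S of size 7, where X_S = 1 if the K_7 on S is monochromatic.
For a fixed S, the K_7 on S has C(7, 2) = 21 edges. P[all 21 edges red] = (1/2)^21, and likewise for blue, so P[monochromatic] = 2·(1/2)^21 = 2^{1 − 21} = 1/1048576.
Summing: E[X] = C(25, 7) · 2^{1 − 21} = 480700 · 1/1048576 = 120175/262144.
Numerically: E[X] ≈ 0.4584.

E[X] = C(25,7)·2^(1−C(7,2)) = 120175/262144 ≈ 0.4584.


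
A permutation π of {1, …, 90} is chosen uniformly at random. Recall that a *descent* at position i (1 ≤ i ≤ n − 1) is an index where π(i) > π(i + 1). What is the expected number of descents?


Write X = Σ X_I over i = 1, …, 89, with X_I the indicator of one descent.
There are 89 indicators.
For each fixed i, the pair (π(i), π(i+1)) is a uniformly random ordered pair of distinct values from {1, …, 90}; by symmetry P[π(i) > π(i+1)] = 1/2.
By linearity: E[X] = 89 · (1/2) = (90 − 1) · (1/2) = 89/2 ≈ 44.500.

E[X] = 89/2 = 44.500.


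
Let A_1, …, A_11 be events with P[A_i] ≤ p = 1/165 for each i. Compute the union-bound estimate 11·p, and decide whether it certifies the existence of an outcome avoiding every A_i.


Union bound: P[∪_{i=1}^{11} A_i] ≤ Σ_i P[A_i] ≤ 11·p = 11·(1/165) = 1/15.
Numerically: 1/15 ≈ 0.06667.
Is 1/15 < 1? YES.
Since P[∪ A_i] ≤ 1/15 < 1, the complement has P[∩ A_i^c] ≥ 1 − 1/15 = 14/15 > 0, so some outcome avoids every A_i.

11·p = 1/15 ≈ 0.06667; existence CERTIFIED by the union bound.


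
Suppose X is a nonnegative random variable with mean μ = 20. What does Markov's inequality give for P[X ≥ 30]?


μ = E[X] = 20, a = 30.
Markov: P[X ≥ 30] ≤ μ/a = (20)/30 = 2/3.
Numerically: ≈ 0.666667.
(Since a = 30 > μ = 20.000000, the bound 2/3 is < 1 and informative.)

P[X ≥ 30] ≤ 2/3 ≈ 0.666667.


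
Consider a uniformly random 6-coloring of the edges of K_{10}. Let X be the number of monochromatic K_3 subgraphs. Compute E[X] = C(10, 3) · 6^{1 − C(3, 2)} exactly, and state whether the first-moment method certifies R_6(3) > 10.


E[X] = C(10, 3) · 6^{1 − 3} = 120 · 6^{−2} = 120/36.
As a reduced fraction: E[X] = 10/3 ≈ 3.333.
Is E[X] < 1? NO.
Since E[X] ≥ 1, the first-moment bound is inconclusive at n = 10; it does NOT by itself certify R_6(3) > 10.

E[X] = 10/3 ≈ 3.333; E[X] ≥ 1; first-moment method inconclusive here.


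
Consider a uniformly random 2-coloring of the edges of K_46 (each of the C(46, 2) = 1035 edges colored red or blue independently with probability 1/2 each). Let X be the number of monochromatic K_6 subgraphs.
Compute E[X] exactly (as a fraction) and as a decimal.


Let X = Σ_S X_S over the C(46, 6) = 9366819 subsets S of size 6, where X_S = 1 if the K_6 on S is monochromatic.
For a fixed S, the K_6 on S has C(6, 2) = 15 edges. P[all 15 edges red] = (1/2)^15, and likewise for blue, so P[monochromatic] = 2·(1/2)^15 = 2^{1 − 15} = 1/16384.
By linearity of expectation: E[X] = C(46, 6) · 2^{1 − 15} = 9366819 · 1/16384 = 9366819/16384.
Numerically: E[X] ≈ 571.7053.

E[X] = C(46,6)·2^(1−C(6,2)) = 9366819/16384 ≈ 571.7053.


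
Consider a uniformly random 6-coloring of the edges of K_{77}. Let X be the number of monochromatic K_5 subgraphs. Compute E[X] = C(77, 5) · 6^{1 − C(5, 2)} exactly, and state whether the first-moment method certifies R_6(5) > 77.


E[X] = C(77, 5) · 6^{1 − 10} = 19757815 · 6^{−9} = 19757815/10077696.
As a reduced fraction: E[X] = 19757815/10077696 ≈ 1.961.
Is E[X] < 1? NO.
Since E[X] ≥ 1, the first-moment bound is inconclusive at n = 77; it does NOT by itself certify R_6(5) > 77.

E[X] = 19757815/10077696 ≈ 1.961; E[X] ≥ 1; first-moment method inconclusive here.


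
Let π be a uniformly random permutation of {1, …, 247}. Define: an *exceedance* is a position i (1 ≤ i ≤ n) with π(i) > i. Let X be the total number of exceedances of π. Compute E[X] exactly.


Write X = Σ_{i=1}^{247} X_i, where X_i = 1_{π(i) > i}.
For each fixed i, π(i) is uniform over {1, …, 247} (marginal of a uniform permutation), so P[π(i) > i] = (n − i)/n. Summing: Σ_{i=1}^{247} (n − i)/n = (0 + 1 + … + 246)/247 = 247(247 − 1)/(2·247) = (247 − 1)/2.
Hence E[X] = Σ_{i=1}^{247} (247 − i)/247 = 123 ≈ 123.000.

E[X] = 123 = 123.000.


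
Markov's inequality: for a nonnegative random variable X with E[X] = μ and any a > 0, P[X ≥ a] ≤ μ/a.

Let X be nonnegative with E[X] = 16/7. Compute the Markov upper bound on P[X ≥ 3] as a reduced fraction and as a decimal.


μ = E[X] = 16/7, a = 3.
Markov: P[X ≥ 3] ≤ μ/a = (16/7)/3 = 16/21.
Numerically: ≈ 0.761905.
(Since a = 3 > μ = 2.285714, the bound 16/21 is < 1 and informative.)

P[X ≥ 3] ≤ 16/21 ≈ 0.761905.


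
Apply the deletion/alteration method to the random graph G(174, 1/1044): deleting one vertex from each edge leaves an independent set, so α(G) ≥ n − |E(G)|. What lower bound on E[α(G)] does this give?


E[|E(G)|] = C(174, 2)·p = 15051 · (1/1044) = 173/12.
E[α(G)] ≥ n − E[|E(G)|] = 174 − 173/12 = 1915/12.
Numerically: ≈ 159.583333.
(This is only a lower bound; the true E[α(G)] may be larger.)

E[α(G)] ≥ 1915/12 ≈ 159.583333.


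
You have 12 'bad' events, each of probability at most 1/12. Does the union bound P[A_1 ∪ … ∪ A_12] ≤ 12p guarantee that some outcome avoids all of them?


Union bound: P[∪_{i=1}^{12} A_i] ≤ Σ_i P[A_i] ≤ 12·p = 12·(1/12) = 1.
Numerically: 1 ≈ 1.000.
Is 1 < 1? NO.
Since the bound 1 is ≥ 1, the union bound is uninformative here; it does NOT by itself certify existence.

12·p = 1 ≈ 1.000; existence NOT certified by the union bound.


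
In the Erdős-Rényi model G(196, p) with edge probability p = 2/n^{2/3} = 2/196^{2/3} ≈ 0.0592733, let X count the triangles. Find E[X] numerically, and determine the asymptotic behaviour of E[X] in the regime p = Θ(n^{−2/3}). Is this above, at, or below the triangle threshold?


Number of potential triangles: C(196, 3) = 1235780.
Each occurs with probability p³ ≈ (0.0592733)³ ≈ 2.08246564e-04.
By linearity: E[X] = C(196, 3)·p³ ≈ 1235780 · 2.08246564e-04 ≈ 257.346939.
Since α = 2/3 < 1, p = c/n^{2/3} ≫ 1/n is above the triangle threshold p ~ 1/n. Asymptotically E[X] ~ (c³/6)·n^{3(1−α)} = (2³/6)·n^{1} → ∞; triangles are abundant w.h.p.

E[X] ≈ 257.346939; in regime p = Θ(1/n^{2/3}) E[X] diverges (above the triangle threshold p ~ 1/n).


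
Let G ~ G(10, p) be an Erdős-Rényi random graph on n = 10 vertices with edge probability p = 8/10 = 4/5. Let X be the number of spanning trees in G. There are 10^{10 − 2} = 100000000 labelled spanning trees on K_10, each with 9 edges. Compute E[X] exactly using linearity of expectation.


K_10 has 10^{10 − 2} = 100000000 labelled spanning trees.
For each such spanning tree H, let X_H = 1 if all 9 edges of H are present in G. Then P[X_H = 1] = p^{9} = (4/5)^{9} = 262144/1953125.
By linearity of expectation: E[X] = Σ_H E[X_H] = 100000000 · p^{9} = 100000000 · 262144/1953125 = 67108864/5.
Numerically: E[X] ≈ 1.34e+07.

E[X] = 100000000 · (4/5)^{9} = 67108864/5 ≈ 1.34e+07.


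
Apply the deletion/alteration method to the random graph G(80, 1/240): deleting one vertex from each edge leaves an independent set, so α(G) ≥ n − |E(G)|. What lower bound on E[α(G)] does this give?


E[|E(G)|] = C(80, 2)·p = 3160 · (1/240) = 79/6.
E[α(G)] ≥ n − E[|E(G)|] = 80 − 79/6 = 401/6.
Numerically: ≈ 66.83333.
(This is only a lower bound; the true E[α(G)] may be larger.)

E[α(G)] ≥ 401/6 ≈ 66.83333.


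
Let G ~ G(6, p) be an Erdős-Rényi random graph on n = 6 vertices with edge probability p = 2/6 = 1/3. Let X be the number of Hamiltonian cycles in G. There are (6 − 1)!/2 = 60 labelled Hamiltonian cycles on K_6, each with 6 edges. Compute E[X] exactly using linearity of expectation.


K_6 has (6 − 1)!/2 = 60 labelled Hamiltonian cycles.
For each such Hamiltonian cycle H, let X_H = 1 if all 6 edges of H are present in G. Then P[X_H = 1] = p^{6} = (1/3)^{6} = 1/729.
Summing the indicators: E[X] = Σ_H E[X_H] = 60 · p^{6} = 60 · 1/729 = 20/243.
Numerically: E[X] ≈ 0.0823.

E[X] = 60 · (1/3)^{6} = 20/243 ≈ 0.0823.


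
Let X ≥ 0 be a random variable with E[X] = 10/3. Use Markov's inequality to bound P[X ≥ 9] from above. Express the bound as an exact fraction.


μ = E[X] = 10/3, a = 9.
Markov: P[X ≥ 9] ≤ μ/a = (10/3)/9 = 10/27.
Numerically: ≈ 0.3704.
(Since a = 9 > μ = 3.3333, the bound 10/27 is < 1 and informative.)

P[X ≥ 9] ≤ 10/27 ≈ 0.3704.


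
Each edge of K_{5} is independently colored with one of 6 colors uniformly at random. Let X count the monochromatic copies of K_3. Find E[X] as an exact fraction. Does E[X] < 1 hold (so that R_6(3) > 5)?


E[X] = C(5, 3) · 6^{1 − 3} = 10 · 6^{−2} = 10/36.
As a reduced fraction: E[X] = 5/18 ≈ 0.2778.
Is E[X] < 1? YES.
Since E[X] < 1, there exists a 6-coloring of K_{5} with no monochromatic K_3; hence R_6(3) > 5.

E[X] = 5/18 ≈ 0.2778; E[X] < 1, so R_6(3) > 5.


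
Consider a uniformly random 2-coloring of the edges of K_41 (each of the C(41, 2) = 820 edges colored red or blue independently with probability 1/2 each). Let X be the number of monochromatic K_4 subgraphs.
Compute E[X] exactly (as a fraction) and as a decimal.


Let X = Σ_S X_S over the C(41, 4) = 101270 subsets S of size 4, where X_S = 1 if the K_4 on S is monochromatic.
For a fixed S, the K_4 on S has C(4, 2) = 6 edges. P[all 6 edges red] = (1/2)^6, and likewise for blue, so P[monochromatic] = 2·(1/2)^6 = 2^{1 − 6} = 1/32.
By linearity of expectation: E[X] = C(41, 4) · 2^{1 − 6} = 101270 · 1/32 = 50635/16.
Numerically: E[X] ≈ 3164.688.

E[X] = C(41,4)·2^(1−C(4,2)) = 50635/16 ≈ 3164.688.


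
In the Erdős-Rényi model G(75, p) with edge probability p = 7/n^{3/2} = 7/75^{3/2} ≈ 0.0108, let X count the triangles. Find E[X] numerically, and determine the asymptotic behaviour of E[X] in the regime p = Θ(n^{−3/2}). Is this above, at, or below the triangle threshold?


Number of potential triangles: C(75, 3) = 67525.
Each occurs with probability p³ ≈ (0.0108)³ ≈ 1.25175e-06.
By linearity: E[X] = C(75, 3)·p³ ≈ 67525 · 1.25175e-06 ≈ 0.085.
Since α = 3/2 > 1, p = c/n^{3/2} = o(1/n) is below the triangle threshold p ~ 1/n. Asymptotically E[X] ~ (c³/6)·n^{3(1−α)} = (7³/6)·n^{-1.5} → 0, so by Markov's inequality G has no triangles w.h.p.

E[X] ≈ 0.085; in regime p = Θ(1/n^{3/2}) E[X] tends to 0 (below the triangle threshold p ~ 1/n).


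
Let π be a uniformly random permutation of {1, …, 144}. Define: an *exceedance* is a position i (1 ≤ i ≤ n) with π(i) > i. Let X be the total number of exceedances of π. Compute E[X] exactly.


Write X = Σ_{i=1}^{144} X_i, where X_i = 1_{π(i) > i}.
For each fixed i, π(i) is uniform over {1, …, 144} (marginal of a uniform permutation), so P[π(i) > i] = (n − i)/n. Summing: Σ_{i=1}^{144} (n − i)/n = (0 + 1 + … + 143)/144 = 144(144 − 1)/(2·144) = (144 − 1)/2.
Hence E[X] = Σ_{i=1}^{144} (144 − i)/144 = 143/2 ≈ 71.500000.

E[X] = 143/2 = 71.500000.


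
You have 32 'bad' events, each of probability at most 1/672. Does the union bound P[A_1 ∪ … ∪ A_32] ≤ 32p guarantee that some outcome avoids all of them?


Union bound: P[∪_{i=1}^{32} A_i] ≤ Σ_i P[A_i] ≤ 32·p = 32·(1/672) = 1/21.
Numerically: 1/21 ≈ 0.048.
Is 1/21 < 1? YES.
Since P[∪ A_i] ≤ 1/21 < 1, the complement has P[∩ A_i^c] ≥ 1 − 1/21 = 20/21 > 0, so some outcome avoids every A_i.

32·p = 1/21 ≈ 0.048; existence CERTIFIED by the union bound.


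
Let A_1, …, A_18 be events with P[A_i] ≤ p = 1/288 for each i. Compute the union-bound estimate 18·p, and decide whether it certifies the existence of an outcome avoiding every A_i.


Union bound: P[∪_{i=1}^{18} A_i] ≤ Σ_i P[A_i] ≤ 18·p = 18·(1/288) = 1/16.
Numerically: 1/16 ≈ 0.0625.
Is 1/16 < 1? YES.
Since P[∪ A_i] ≤ 1/16 < 1, the complement has P[∩ A_i^c] ≥ 1 − 1/16 = 15/16 > 0, so some outcome avoids every A_i.

18·p = 1/16 ≈ 0.0625; existence CERTIFIED by the union bound.


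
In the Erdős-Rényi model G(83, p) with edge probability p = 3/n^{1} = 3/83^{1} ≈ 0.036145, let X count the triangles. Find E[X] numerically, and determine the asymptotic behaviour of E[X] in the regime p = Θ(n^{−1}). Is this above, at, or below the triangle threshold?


Number of potential triangles: C(83, 3) = 91881.
Each occurs with probability p³ ≈ (0.036145)³ ≈ 4.7220381e-05.
By linearity: E[X] = C(83, 3)·p³ ≈ 91881 · 4.7220381e-05 ≈ 4.33866.
Here α = 1, so p = 3/n is exactly at the triangle threshold p ~ 1/n. Asymptotically E[X] → c³/6 = 3³/6 = 9/2 ≈ 4.50000, a bounded constant. In this regime the triangle count is asymptotically Poisson(c³/6).

E[X] ≈ 4.33866; in regime p = Θ(1/n^{1}) E[X] stays bounded (at the triangle threshold p ~ 1/n).


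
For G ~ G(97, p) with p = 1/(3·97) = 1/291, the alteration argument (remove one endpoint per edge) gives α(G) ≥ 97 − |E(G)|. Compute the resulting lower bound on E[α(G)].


E[|E(G)|] = C(97, 2)·p = 4656 · (1/291) = 16.
E[α(G)] ≥ n − E[|E(G)|] = 97 − 16 = 81.
Numerically: ≈ 81.000.
(This is only a lower bound; the true E[α(G)] may be larger.)

E[α(G)] ≥ 81 ≈ 81.000.


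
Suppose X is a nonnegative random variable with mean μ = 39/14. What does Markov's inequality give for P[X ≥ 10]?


μ = E[X] = 39/14, a = 10.
Markov: P[X ≥ 10] ≤ μ/a = (39/14)/10 = 39/140.
Numerically: ≈ 0.27857.
(Since a = 10 > μ = 2.78571, the bound 39/140 is < 1 and informative.)

P[X ≥ 10] ≤ 39/140 ≈ 0.27857.


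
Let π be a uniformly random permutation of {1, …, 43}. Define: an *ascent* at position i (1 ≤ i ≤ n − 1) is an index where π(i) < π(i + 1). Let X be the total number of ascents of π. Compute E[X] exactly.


Write X = Σ X_I over i = 1, …, 42, with X_I the indicator of one ascent.
There are 42 indicators.
For each fixed i, the pair (π(i), π(i+1)) is a uniformly random ordered pair of distinct values from {1, …, 43}; by symmetry P[π(i) < π(i+1)] = 1/2.
By linearity: E[X] = 42 · (1/2) = (43 − 1) · (1/2) = 21 ≈ 21.000.

E[X] = 21 = 21.000.


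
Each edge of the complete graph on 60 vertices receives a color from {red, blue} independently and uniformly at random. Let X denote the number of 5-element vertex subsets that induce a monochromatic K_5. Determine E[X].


Let X = Σ_S X_S over the C(60, 5) = 5461512 subsets S of size 5, where X_S = 1 if the K_5 on S is monochromatic.
For a fixed S, the K_5 on S has C(5, 2) = 10 edges. P[all 10 edges red] = (1/2)^10, and likewise for blue, so P[monochromatic] = 2·(1/2)^10 = 2^{1 − 10} = 1/512.
Summing: E[X] = C(60, 5) · 2^{1 − 10} = 5461512 · 1/512 = 682689/64.
Numerically: E[X] ≈ 10667.01562.

E[X] = C(60,5)·2^(1−C(5,2)) = 682689/64 ≈ 10667.01562.


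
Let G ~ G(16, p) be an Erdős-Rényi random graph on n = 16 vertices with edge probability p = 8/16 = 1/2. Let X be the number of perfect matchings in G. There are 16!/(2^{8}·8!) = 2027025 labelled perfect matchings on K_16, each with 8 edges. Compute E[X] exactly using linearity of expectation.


K_16 has 16!/(2^{8}·8!) = 2027025 labelled perfect matchings.
For each such perfect matching H, let X_H = 1 if all 8 edges of H are present in G. Then P[X_H = 1] = p^{8} = (1/2)^{8} = 1/256.
Summing the indicators: E[X] = Σ_H E[X_H] = 2027025 · p^{8} = 2027025 · 1/256 = 2027025/256.
Numerically: E[X] ≈ 7918.07.

E[X] = 2027025 · (1/2)^{8} = 2027025/256 ≈ 7918.07.


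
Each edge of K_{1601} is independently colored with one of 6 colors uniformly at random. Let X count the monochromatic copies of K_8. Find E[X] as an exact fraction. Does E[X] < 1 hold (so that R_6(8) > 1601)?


E[X] = C(1601, 8) · 6^{1 − 28} = 1051968746851785076600 · 6^{−27} = 1051968746851785076600/1023490369077469249536.
As a reduced fraction: E[X] = 131496093356473134575/127936296134683656192 ≈ 1.027825.
Is E[X] < 1? NO.
Since E[X] ≥ 1, the first-moment bound is inconclusive at n = 1601; it does NOT by itself certify R_6(8) > 1601.

E[X] = 131496093356473134575/127936296134683656192 ≈ 1.027825; E[X] ≥ 1; first-moment method inconclusive here.


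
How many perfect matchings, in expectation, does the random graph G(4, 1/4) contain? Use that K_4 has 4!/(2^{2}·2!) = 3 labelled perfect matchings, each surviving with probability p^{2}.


K_4 has 4!/(2^{2}·2!) = 3 labelled perfect matchings.
For each such perfect matching H, let X_H = 1 if all 2 edges of H are present in G. Then P[X_H = 1] = p^{2} = (1/4)^{2} = 1/16.
Summing the indicators: E[X] = Σ_H E[X_H] = 3 · p^{2} = 3 · 1/16 = 3/16.
Numerically: E[X] ≈ 0.188.

E[X] = 3 · (1/4)^{2} = 3/16 ≈ 0.188.


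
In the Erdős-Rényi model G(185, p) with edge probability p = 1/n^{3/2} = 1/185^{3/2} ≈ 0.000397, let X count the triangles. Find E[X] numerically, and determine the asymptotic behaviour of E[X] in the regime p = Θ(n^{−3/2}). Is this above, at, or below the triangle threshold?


Number of potential triangles: C(185, 3) = 1038220.
Each occurs with probability p³ ≈ (0.000397)³ ≈ 6.27664e-11.
By linearity: E[X] = C(185, 3)·p³ ≈ 1038220 · 6.27664e-11 ≈ 0.000.
Since α = 3/2 > 1, p = c/n^{3/2} = o(1/n) is below the triangle threshold p ~ 1/n. Asymptotically E[X] ~ (c³/6)·n^{3(1−α)} = (1³/6)·n^{-1.5} → 0, so by Markov's inequality G has no triangles w.h.p.

E[X] ≈ 0.000; in regime p = Θ(1/n^{3/2}) E[X] tends to 0 (below the triangle threshold p ~ 1/n).


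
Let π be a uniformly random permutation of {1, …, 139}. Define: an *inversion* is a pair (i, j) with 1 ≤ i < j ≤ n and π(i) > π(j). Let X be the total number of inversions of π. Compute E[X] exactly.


Write X = Σ X_I over the C(139, 2) = 9591 pairs i < j, with X_I the indicator of one inversion.
There are 9591 indicators.
For each fixed pair i < j, the values π(i) and π(j) are two distinct elements of {1, …, 139} in uniformly random order; by symmetry P[π(i) > π(j)] = 1/2.
By linearity: E[X] = 9591 · (1/2) = C(139, 2) · (1/2) = 9591/2 = 9591/2 ≈ 4795.500000.

E[X] = 9591/2 = 4795.500000.


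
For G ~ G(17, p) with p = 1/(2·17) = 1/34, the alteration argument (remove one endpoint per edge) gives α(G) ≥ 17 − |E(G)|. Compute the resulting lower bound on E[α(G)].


E[|E(G)|] = C(17, 2)·p = 136 · (1/34) = 4.
E[α(G)] ≥ n − E[|E(G)|] = 17 − 4 = 13.
Numerically: ≈ 13.000000.
(This is only a lower bound; the true E[α(G)] may be larger.)

E[α(G)] ≥ 13 ≈ 13.000000.


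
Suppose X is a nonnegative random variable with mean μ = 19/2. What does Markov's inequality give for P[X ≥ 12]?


μ = E[X] = 19/2, a = 12.
Markov: P[X ≥ 12] ≤ μ/a = (19/2)/12 = 19/24.
Numerically: ≈ 0.79167.
(Since a = 12 > μ = 9.50000, the bound 19/24 is < 1 and informative.)

P[X ≥ 12] ≤ 19/24 ≈ 0.79167.


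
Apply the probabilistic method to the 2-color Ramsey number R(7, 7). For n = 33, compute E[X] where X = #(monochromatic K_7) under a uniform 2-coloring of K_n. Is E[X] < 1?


E[X] = C(33, 7) · 2^{1 − 21} = 4272048 · 2^{−20} = 4272048/1048576.
As a reduced fraction: E[X] = 267003/65536 ≈ 4.074.
Is E[X] < 1? NO.
Since E[X] ≥ 1, the first-moment bound is inconclusive at n = 33; it does NOT by itself certify R(7, 7) > 33.

E[X] = 267003/65536 ≈ 4.074; E[X] ≥ 1; first-moment method inconclusive here.


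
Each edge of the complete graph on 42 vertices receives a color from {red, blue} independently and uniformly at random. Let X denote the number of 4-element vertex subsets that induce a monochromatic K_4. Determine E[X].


Let X = Σ_S X_S over the C(42, 4) = 111930 subsets S of size 4, where X_S = 1 if the K_4 on S is monochromatic.
For a fixed S, the K_4 on S has C(4, 2) = 6 edges. P[all 6 edges red] = (1/2)^6, and likewise for blue, so P[monochromatic] = 2·(1/2)^6 = 2^{1 − 6} = 1/32.
By linearity: E[X] = C(42, 4) · 2^{1 − 6} = 111930 · 1/32 = 55965/16.
Numerically: E[X] ≈ 3497.812.

E[X] = C(42,4)·2^(1−C(4,2)) = 55965/16 ≈ 3497.812.


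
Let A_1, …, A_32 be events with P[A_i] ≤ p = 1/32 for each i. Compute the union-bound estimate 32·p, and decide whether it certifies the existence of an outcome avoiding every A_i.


Union bound: P[∪_{i=1}^{32} A_i] ≤ Σ_i P[A_i] ≤ 32·p = 32·(1/32) = 1.
Numerically: 1 ≈ 1.000000.
Is 1 < 1? NO.
Since the bound 1 is ≥ 1, the union bound is uninformative here; it does NOT by itself certify existence.

32·p = 1 ≈ 1.000000; existence NOT certified by the union bound.


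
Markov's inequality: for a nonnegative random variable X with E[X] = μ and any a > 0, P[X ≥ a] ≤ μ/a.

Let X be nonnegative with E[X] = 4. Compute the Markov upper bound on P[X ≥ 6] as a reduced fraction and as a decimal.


μ = E[X] = 4, a = 6.
Markov: P[X ≥ 6] ≤ μ/a = (4)/6 = 2/3.
Numerically: ≈ 0.667.
(Since a = 6 > μ = 4.000, the bound 2/3 is < 1 and informative.)

P[X ≥ 6] ≤ 2/3 ≈ 0.667.


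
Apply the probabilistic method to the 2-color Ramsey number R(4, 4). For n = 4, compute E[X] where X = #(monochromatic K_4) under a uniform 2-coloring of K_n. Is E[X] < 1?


E[X] = C(4, 4) · 2^{1 − 6} = 1 · 2^{−5} = 1/32.
As a reduced fraction: E[X] = 1/32 ≈ 0.03125.
Is E[X] < 1? YES.
Since E[X] < 1, there exists a 2-coloring of K_{4} with no monochromatic K_4; hence R(4, 4) > 4.

E[X] = 1/32 ≈ 0.03125; E[X] < 1, so R(4, 4) > 4.


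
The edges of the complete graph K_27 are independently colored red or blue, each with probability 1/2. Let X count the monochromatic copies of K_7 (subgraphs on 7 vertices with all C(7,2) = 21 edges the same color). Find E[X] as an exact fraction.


Let X = Σ_S X_S over the C(27, 7) = 888030 subsets S of size 7, where X_S = 1 if the K_7 on S is monochromatic.
For a fixed S, the K_7 on S has C(7, 2) = 21 edges. P[all 21 edges red] = (1/2)^21, and likewise for blue, so P[monochromatic] = 2·(1/2)^21 = 2^{1 − 21} = 1/1048576.
By linearity: E[X] = C(27, 7) · 2^{1 − 21} = 888030 · 1/1048576 = 444015/524288.
Numerically: E[X] ≈ 0.84689.

E[X] = C(27,7)·2^(1−C(7,2)) = 444015/524288 ≈ 0.84689.


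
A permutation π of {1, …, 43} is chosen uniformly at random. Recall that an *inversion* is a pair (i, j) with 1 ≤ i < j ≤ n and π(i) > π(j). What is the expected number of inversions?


Write X = Σ X_I over the C(43, 2) = 903 pairs i < j, with X_I the indicator of one inversion.
There are 903 indicators.
For each fixed pair i < j, the values π(i) and π(j) are two distinct elements of {1, …, 43} in uniformly random order; by symmetry P[π(i) > π(j)] = 1/2.
By linearity: E[X] = 903 · (1/2) = C(43, 2) · (1/2) = 903/2 = 903/2 ≈ 451.50000.

E[X] = 903/2 = 451.50000.


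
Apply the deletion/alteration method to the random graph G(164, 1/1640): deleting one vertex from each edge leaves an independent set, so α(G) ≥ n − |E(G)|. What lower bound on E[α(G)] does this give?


E[|E(G)|] = C(164, 2)·p = 13366 · (1/1640) = 163/20.
E[α(G)] ≥ n − E[|E(G)|] = 164 − 163/20 = 3117/20.
Numerically: ≈ 155.850.
(This is only a lower bound; the true E[α(G)] may be larger.)

E[α(G)] ≥ 3117/20 ≈ 155.850.


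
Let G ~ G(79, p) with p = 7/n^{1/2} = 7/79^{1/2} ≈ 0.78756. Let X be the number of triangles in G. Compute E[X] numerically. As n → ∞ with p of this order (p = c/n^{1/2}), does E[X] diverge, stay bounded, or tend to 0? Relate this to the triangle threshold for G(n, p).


Number of potential triangles: C(79, 3) = 79079.
Each occurs with probability p³ ≈ (0.78756)³ ≈ 4.8848753e-01.
By linearity: E[X] = C(79, 3)·p³ ≈ 79079 · 4.8848753e-01 ≈ 38629.10552.
Since α = 1/2 < 1, p = c/n^{1/2} ≫ 1/n is above the triangle threshold p ~ 1/n. Asymptotically E[X] ~ (c³/6)·n^{3(1−α)} = (7³/6)·n^{1.5} → ∞; triangles are abundant w.h.p.

E[X] ≈ 38629.10552; in regime p = Θ(1/n^{1/2}) E[X] diverges (above the triangle threshold p ~ 1/n).


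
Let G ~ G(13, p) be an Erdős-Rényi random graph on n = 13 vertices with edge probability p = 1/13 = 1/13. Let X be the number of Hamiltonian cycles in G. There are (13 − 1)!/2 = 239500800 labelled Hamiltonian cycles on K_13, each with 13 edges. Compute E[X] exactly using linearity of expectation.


K_13 has (13 − 1)!/2 = 239500800 labelled Hamiltonian cycles.
For each such Hamiltonian cycle H, let X_H = 1 if all 13 edges of H are present in G. Then P[X_H = 1] = p^{13} = (1/13)^{13} = 1/302875106592253.
Summing the indicators: E[X] = Σ_H E[X_H] = 239500800 · p^{13} = 239500800 · 1/302875106592253 = 239500800/302875106592253.
Numerically: E[X] ≈ 7.90758e-07.

E[X] = 239500800 · (1/13)^{13} = 239500800/302875106592253 ≈ 7.90758e-07.


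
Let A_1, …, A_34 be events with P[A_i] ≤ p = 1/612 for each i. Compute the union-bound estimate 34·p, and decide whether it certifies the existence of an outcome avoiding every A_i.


Union bound: P[∪_{i=1}^{34} A_i] ≤ Σ_i P[A_i] ≤ 34·p = 34·(1/612) = 1/18.
Numerically: 1/18 ≈ 0.0556.
Is 1/18 < 1? YES.
Since P[∪ A_i] ≤ 1/18 < 1, the complement has P[∩ A_i^c] ≥ 1 − 1/18 = 17/18 > 0, so some outcome avoids every A_i.

34·p = 1/18 ≈ 0.0556; existence CERTIFIED by the union bound.


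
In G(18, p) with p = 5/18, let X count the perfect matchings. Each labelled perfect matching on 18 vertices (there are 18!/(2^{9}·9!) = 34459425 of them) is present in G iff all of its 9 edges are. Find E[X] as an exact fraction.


K_18 has 18!/(2^{9}·9!) = 34459425 labelled perfect matchings.
For each such perfect matching H, let X_H = 1 if all 9 edges of H are present in G. Then P[X_H = 1] = p^{9} = (5/18)^{9} = 1953125/198359290368.
Summing the indicators: E[X] = Σ_H E[X_H] = 34459425 · p^{9} = 34459425 · 1953125/198359290368 = 830908203125/2448880128.
Numerically: E[X] ≈ 339.301.

E[X] = 34459425 · (5/18)^{9} = 830908203125/2448880128 ≈ 339.301.


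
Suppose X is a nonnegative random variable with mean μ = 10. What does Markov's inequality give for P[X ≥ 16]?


μ = E[X] = 10, a = 16.
Markov: P[X ≥ 16] ≤ μ/a = (10)/16 = 5/8.
Numerically: ≈ 0.625000.
(Since a = 16 > μ = 10.000000, the bound 5/8 is < 1 and informative.)

P[X ≥ 16] ≤ 5/8 ≈ 0.625000.


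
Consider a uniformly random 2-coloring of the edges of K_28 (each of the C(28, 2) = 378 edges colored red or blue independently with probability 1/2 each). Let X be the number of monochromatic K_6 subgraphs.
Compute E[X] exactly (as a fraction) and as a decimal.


Let X = Σ_S X_S over the C(28, 6) = 376740 subsets S of size 6, where X_S = 1 if the K_6 on S is monochromatic.
For a fixed S, the K_6 on S has C(6, 2) = 15 edges. P[all 15 edges red] = (1/2)^15, and likewise for blue, so P[monochromatic] = 2·(1/2)^15 = 2^{1 − 15} = 1/16384.
Summing: E[X] = C(28, 6) · 2^{1 − 15} = 376740 · 1/16384 = 94185/4096.
Numerically: E[X] ≈ 22.99438.

E[X] = C(28,6)·2^(1−C(6,2)) = 94185/4096 ≈ 22.99438.


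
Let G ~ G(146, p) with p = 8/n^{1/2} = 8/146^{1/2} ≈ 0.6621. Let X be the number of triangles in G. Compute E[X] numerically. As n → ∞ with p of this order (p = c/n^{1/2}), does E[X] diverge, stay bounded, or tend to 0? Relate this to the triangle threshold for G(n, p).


Number of potential triangles: C(146, 3) = 508080.
Each occurs with probability p³ ≈ (0.6621)³ ≈ 2.902289e-01.
By linearity: E[X] = C(146, 3)·p³ ≈ 508080 · 2.902289e-01 ≈ 147459.5068.
Since α = 1/2 < 1, p = c/n^{1/2} ≫ 1/n is above the triangle threshold p ~ 1/n. Asymptotically E[X] ~ (c³/6)·n^{3(1−α)} = (8³/6)·n^{1.5} → ∞; triangles are abundant w.h.p.

E[X] ≈ 147459.5068; in regime p = Θ(1/n^{1/2}) E[X] diverges (above the triangle threshold p ~ 1/n).


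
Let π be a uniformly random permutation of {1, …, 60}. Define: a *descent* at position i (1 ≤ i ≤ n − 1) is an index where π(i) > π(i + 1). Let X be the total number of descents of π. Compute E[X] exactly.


Write X = Σ X_I over i = 1, …, 59, with X_I the indicator of one descent.
There are 59 indicators.
For each fixed i, the pair (π(i), π(i+1)) is a uniformly random ordered pair of distinct values from {1, …, 60}; by symmetry P[π(i) > π(i+1)] = 1/2.
By linearity: E[X] = 59 · (1/2) = (60 − 1) · (1/2) = 59/2 ≈ 29.500000.

E[X] = 59/2 = 29.500000.


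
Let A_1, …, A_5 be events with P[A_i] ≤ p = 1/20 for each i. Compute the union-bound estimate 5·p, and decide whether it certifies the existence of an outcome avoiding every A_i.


Union bound: P[∪_{i=1}^{5} A_i] ≤ Σ_i P[A_i] ≤ 5·p = 5·(1/20) = 1/4.
Numerically: 1/4 ≈ 0.25000.
Is 1/4 < 1? YES.
Since P[∪ A_i] ≤ 1/4 < 1, the complement has P[∩ A_i^c] ≥ 1 − 1/4 = 3/4 > 0, so some outcome avoids every A_i.

5·p = 1/4 ≈ 0.25000; existence CERTIFIED by the union bound.


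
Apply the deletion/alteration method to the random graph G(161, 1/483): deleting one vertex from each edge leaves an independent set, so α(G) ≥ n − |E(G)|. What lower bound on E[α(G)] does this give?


E[|E(G)|] = C(161, 2)·p = 12880 · (1/483) = 80/3.
E[α(G)] ≥ n − E[|E(G)|] = 161 − 80/3 = 403/3.
Numerically: ≈ 134.333.
(This is only a lower bound; the true E[α(G)] may be larger.)

E[α(G)] ≥ 403/3 ≈ 134.333.


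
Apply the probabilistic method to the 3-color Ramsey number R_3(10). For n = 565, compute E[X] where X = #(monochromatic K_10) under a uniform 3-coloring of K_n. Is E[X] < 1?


E[X] = C(565, 10) · 3^{1 − 45} = 843210704398024361828 · 3^{−44} = 843210704398024361828/984770902183611232881.
As a reduced fraction: E[X] = 843210704398024361828/984770902183611232881 ≈ 0.856251.
Is E[X] < 1? YES.
Since E[X] < 1, there exists a 3-coloring of K_{565} with no monochromatic K_10; hence R_3(10) > 565.

E[X] = 843210704398024361828/984770902183611232881 ≈ 0.856251; E[X] < 1, so R_3(10) > 565.


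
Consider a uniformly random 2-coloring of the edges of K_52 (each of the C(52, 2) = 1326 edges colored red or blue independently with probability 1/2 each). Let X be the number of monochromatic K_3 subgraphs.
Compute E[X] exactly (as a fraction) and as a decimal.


Let X = Σ_S X_S over the C(52, 3) = 22100 subsets S of size 3, where X_S = 1 if the K_3 on S is monochromatic.
For a fixed S, the K_3 on S has C(3, 2) = 3 edges. P[all 3 edges red] = (1/2)^3, and likewise for blue, so P[monochromatic] = 2·(1/2)^3 = 2^{1 − 3} = 1/4.
By linearity of expectation: E[X] = C(52, 3) · 2^{1 − 3} = 22100 · 1/4 = 5525.
Numerically: E[X] ≈ 5525.000.

E[X] = C(52,3)·2^(1−C(3,2)) = 5525 ≈ 5525.000.


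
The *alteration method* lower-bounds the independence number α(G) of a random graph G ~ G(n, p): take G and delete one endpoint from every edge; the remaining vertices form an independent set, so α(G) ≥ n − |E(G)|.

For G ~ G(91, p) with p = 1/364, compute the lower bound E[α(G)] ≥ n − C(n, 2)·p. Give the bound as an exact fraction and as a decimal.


E[|E(G)|] = C(91, 2)·p = 4095 · (1/364) = 45/4.
E[α(G)] ≥ n − E[|E(G)|] = 91 − 45/4 = 319/4.
Numerically: ≈ 79.750000.
(This is only a lower bound; the true E[α(G)] may be larger.)

E[α(G)] ≥ 319/4 ≈ 79.750000.


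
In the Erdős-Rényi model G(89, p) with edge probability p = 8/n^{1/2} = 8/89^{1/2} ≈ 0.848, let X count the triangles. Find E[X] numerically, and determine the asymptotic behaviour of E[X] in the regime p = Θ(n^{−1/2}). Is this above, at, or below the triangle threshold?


Number of potential triangles: C(89, 3) = 113564.
Each occurs with probability p³ ≈ (0.848)³ ≈ 6.0979653e-01.
By linearity: E[X] = C(89, 3)·p³ ≈ 113564 · 6.0979653e-01 ≈ 69250.93350.
Since α = 1/2 < 1, p = c/n^{1/2} ≫ 1/n is above the triangle threshold p ~ 1/n. Asymptotically E[X] ~ (c³/6)·n^{3(1−α)} = (8³/6)·n^{1.5} → ∞; triangles are abundant w.h.p.

E[X] ≈ 69250.93350; in regime p = Θ(1/n^{1/2}) E[X] diverges (above the triangle threshold p ~ 1/n).


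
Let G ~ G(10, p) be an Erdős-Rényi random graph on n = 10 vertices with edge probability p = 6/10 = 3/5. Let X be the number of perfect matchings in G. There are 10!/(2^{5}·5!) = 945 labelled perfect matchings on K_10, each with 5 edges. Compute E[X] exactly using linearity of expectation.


K_10 has 10!/(2^{5}·5!) = 945 labelled perfect matchings.
For each such perfect matching H, let X_H = 1 if all 5 edges of H are present in G. Then P[X_H = 1] = p^{5} = (3/5)^{5} = 243/3125.
By linearity: E[X] = Σ_H E[X_H] = 945 · p^{5} = 945 · 243/3125 = 45927/625.
Numerically: E[X] ≈ 73.5.

E[X] = 945 · (3/5)^{5} = 45927/625 ≈ 73.5.


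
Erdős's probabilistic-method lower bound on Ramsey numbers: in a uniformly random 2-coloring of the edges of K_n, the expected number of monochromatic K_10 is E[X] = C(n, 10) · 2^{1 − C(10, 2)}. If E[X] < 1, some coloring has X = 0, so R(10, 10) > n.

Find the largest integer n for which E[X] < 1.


We need C(n, 10) · 2^{1 − 45} < 1, i.e. C(n, 10) < 2^{45 − 1} = 17592186044416.
Check values of n near the boundary:
  n = 98: C(98, 10) = 14005614014756; 14005614014756 < 17592186044416? YES
  n = 99: C(99, 10) = 15579278510796; 15579278510796 < 17592186044416? YES
  n = 100: C(100, 10) = 17310309456440; 17310309456440 < 17592186044416? YES
  n = 101: C(101, 10) = 19212541264840; 19212541264840 < 17592186044416? NO
  n = 102: C(102, 10) = 21300860967540; 21300860967540 < 17592186044416? NO
The largest n with C(n, 10) < 17592186044416 is n = 100 (where E[X] = 2163788682055/2199023255552 ≈ 0.9839772). Hence R(10, 10) > 100, i.e. R(10, 10) ≥ 101.

Largest n = 100; hence R(10, 10) > 100.
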